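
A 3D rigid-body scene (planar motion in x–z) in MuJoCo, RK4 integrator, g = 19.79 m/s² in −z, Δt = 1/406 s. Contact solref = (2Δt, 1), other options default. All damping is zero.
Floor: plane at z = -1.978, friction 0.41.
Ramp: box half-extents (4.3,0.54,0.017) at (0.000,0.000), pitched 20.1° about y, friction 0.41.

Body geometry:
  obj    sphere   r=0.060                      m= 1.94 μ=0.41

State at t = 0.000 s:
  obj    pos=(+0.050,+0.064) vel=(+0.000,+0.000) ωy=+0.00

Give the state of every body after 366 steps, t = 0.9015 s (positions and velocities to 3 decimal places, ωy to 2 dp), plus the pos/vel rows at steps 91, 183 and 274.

State at t = 0.9015 s:
  obj    pos=(+1.904,-0.615) vel=(+4.113,-1.505) ωy=+72.98

Key-timestep trajectory:
   step    t(s)  obj.x    obj.z    obj.vx   obj.vz 
     91  0.2241   +0.165  +0.022  +1.023  -0.374
    183  0.4507   +0.513  -0.106  +2.056  -0.753
    274  0.6749   +1.089  -0.316  +3.079  -1.127


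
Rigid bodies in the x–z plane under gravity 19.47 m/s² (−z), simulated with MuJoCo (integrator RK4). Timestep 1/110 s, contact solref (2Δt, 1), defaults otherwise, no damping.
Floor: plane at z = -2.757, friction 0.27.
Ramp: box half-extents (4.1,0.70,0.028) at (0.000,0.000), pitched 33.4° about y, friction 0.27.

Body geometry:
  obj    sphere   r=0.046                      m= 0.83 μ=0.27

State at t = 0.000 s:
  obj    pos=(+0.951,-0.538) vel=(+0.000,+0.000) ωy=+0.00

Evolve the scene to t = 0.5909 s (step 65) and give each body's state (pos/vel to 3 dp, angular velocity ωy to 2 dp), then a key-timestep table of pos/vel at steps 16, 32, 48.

State at t = 0.5909 s:
  obj    pos=(+2.067,-1.274) vel=(+3.777,-2.490) ωy=+98.25

Key-timestep trajectory:
   step    t(s)  obj.x    obj.z    obj.vx   obj.vz 
     16  0.1455   +1.019  -0.583  +0.930  -0.613
     32  0.2909   +1.221  -0.717  +1.859  -1.226
     48  0.4364   +1.560  -0.940  +2.789  -1.839


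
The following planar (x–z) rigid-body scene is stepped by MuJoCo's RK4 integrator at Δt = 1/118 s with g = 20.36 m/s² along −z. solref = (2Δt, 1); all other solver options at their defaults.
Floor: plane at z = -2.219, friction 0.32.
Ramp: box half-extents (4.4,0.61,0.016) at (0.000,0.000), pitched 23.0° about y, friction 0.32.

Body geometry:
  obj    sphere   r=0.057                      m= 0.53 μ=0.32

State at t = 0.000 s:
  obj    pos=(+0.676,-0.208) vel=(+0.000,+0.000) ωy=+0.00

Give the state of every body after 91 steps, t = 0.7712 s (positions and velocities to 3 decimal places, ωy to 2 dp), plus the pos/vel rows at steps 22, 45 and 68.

State at t = 0.7712 s:
  obj    pos=(+2.232,-0.868) vel=(+4.034,-1.712) ωy=+76.86

Key-timestep trajectory:
   step    t(s)  obj.x    obj.z    obj.vx   obj.vz 
     22  0.1864   +0.767  -0.246  +0.975  -0.414
     45  0.3814   +1.057  -0.369  +1.995  -0.847
     68  0.5763   +1.545  -0.576  +3.014  -1.279


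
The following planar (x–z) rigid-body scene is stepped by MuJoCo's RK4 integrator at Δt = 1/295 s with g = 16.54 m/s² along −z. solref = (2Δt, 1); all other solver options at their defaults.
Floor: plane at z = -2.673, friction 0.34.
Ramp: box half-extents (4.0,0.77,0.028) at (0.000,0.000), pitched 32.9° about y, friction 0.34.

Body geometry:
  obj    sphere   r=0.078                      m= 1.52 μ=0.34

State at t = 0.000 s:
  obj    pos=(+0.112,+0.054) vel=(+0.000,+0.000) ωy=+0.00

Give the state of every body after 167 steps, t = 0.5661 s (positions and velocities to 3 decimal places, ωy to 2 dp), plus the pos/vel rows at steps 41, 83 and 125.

State at t = 0.5661 s:
  obj    pos=(+0.975,-0.505) vel=(+3.050,-1.973) ωy=+46.56

Key-timestep trajectory:
   step    t(s)  obj.x    obj.z    obj.vx   obj.vz 
     41  0.1390   +0.164  +0.020  +0.749  -0.485
     83  0.2814   +0.325  -0.084  +1.516  -0.981
    125  0.4237   +0.596  -0.259  +2.283  -1.477


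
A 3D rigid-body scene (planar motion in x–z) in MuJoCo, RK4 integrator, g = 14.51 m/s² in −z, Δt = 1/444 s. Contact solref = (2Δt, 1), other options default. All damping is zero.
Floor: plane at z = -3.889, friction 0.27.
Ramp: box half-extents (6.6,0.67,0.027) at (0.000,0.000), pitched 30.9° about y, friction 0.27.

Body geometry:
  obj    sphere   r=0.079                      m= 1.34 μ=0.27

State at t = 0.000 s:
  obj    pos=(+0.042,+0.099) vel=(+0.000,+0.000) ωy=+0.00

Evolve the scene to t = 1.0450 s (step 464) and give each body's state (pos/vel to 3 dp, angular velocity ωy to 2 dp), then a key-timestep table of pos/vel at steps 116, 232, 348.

State at t = 1.0450 s:
  obj    pos=(+2.536,-1.394) vel=(+4.773,-2.857) ωy=+70.40

Key-timestep trajectory:
   step    t(s)  obj.x    obj.z    obj.vx   obj.vz 
    116  0.2613   +0.198  +0.005  +1.193  -0.714
    232  0.5225   +0.665  -0.275  +2.387  -1.428
    348  0.7838   +1.445  -0.741  +3.580  -2.142


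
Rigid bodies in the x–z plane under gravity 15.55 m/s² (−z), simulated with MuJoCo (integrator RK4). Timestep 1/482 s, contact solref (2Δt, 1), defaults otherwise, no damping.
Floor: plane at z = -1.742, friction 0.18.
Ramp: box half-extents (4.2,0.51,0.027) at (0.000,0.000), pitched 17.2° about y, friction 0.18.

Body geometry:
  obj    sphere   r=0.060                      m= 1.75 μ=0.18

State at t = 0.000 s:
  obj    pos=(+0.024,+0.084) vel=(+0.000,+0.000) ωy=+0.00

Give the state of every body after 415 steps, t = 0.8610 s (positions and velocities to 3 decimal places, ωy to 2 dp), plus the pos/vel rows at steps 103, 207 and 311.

State at t = 0.8610 s:
  obj    pos=(+1.187,-0.276) vel=(+2.702,-0.836) ωy=+47.13

Key-timestep trajectory:
   step    t(s)  obj.x    obj.z    obj.vx   obj.vz 
    103  0.2137   +0.096  +0.061  +0.671  -0.208
    207  0.4295   +0.313  -0.006  +1.348  -0.417
    311  0.6452   +0.677  -0.119  +2.025  -0.627


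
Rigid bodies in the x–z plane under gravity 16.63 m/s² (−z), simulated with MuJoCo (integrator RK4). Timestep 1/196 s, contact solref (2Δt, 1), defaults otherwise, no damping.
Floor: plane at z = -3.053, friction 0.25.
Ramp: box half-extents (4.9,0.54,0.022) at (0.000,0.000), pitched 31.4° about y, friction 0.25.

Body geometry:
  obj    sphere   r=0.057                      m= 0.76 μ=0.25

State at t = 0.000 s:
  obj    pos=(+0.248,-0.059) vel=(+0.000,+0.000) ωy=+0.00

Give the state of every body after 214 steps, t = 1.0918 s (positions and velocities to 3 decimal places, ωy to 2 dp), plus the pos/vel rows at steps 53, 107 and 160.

State at t = 1.0918 s:
  obj    pos=(+3.397,-1.981) vel=(+5.768,-3.521) ωy=+118.52

Key-timestep trajectory:
   step    t(s)  obj.x    obj.z    obj.vx   obj.vz 
     53  0.2704   +0.441  -0.177  +1.429  -0.872
    107  0.5459   +1.035  -0.540  +2.884  -1.761
    160  0.8163   +2.009  -1.133  +4.313  -2.632


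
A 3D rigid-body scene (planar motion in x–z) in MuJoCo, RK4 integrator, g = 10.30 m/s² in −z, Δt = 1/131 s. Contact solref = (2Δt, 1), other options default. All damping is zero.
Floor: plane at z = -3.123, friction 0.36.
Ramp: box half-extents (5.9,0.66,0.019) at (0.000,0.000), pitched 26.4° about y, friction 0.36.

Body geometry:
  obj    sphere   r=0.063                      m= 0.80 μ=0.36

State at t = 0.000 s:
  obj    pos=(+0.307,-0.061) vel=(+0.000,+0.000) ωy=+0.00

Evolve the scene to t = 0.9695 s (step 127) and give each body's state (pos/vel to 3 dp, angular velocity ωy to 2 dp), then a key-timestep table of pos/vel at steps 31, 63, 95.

State at t = 0.9695 s:
  obj    pos=(+1.684,-0.744) vel=(+2.841,-1.410) ωy=+50.33

Key-timestep trajectory:
   step    t(s)  obj.x    obj.z    obj.vx   obj.vz 
     31  0.2366   +0.389  -0.102  +0.694  -0.344
     63  0.4809   +0.646  -0.229  +1.409  -0.700
     95  0.7252   +1.078  -0.443  +2.125  -1.055


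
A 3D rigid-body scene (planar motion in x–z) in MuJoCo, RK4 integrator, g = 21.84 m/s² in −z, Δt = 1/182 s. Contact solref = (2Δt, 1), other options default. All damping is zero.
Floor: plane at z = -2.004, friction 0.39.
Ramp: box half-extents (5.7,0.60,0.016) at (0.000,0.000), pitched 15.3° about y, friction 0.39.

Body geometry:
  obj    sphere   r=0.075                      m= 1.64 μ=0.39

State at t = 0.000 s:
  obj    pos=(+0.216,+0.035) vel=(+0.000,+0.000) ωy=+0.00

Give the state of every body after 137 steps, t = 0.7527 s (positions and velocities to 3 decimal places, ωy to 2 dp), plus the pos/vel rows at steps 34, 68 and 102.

State at t = 0.7527 s:
  obj    pos=(+1.341,-0.273) vel=(+2.989,-0.818) ωy=+41.31

Key-timestep trajectory:
   step    t(s)  obj.x    obj.z    obj.vx   obj.vz 
     34  0.1868   +0.285  +0.016  +0.742  -0.203
     68  0.3736   +0.493  -0.041  +1.484  -0.406
    102  0.5604   +0.840  -0.135  +2.225  -0.609


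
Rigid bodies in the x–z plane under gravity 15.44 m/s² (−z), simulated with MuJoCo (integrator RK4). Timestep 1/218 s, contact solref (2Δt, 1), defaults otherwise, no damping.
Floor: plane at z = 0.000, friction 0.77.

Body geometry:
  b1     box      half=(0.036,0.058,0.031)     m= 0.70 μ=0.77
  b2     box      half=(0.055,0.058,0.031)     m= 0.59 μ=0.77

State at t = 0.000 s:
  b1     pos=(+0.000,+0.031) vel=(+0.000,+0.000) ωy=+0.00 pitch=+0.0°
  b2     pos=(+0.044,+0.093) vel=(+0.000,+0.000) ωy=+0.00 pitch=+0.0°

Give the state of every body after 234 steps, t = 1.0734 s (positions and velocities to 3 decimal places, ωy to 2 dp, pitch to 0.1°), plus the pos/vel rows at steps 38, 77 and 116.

State at t = 1.0734 s:
  b1     pos=(+0.000,+0.031) vel=(+0.000,+0.000) ωy=+0.00 pitch=+0.0°
  b2     pos=(+0.094,+0.055) vel=(+0.000,+0.000) ωy=+0.00 pitch=+90.0°

Key-timestep trajectory:
   step    t(s)  b1.x    b1.z    b1.vx   b1.vz   b2.x    b2.z    b2.vx   b2.vz 
     38  0.1743   +0.000  +0.031  +0.000  +0.000   +0.071  +0.062  +0.304  -0.641
     77  0.3532   +0.000  +0.031  +0.000  +0.000   +0.114  +0.062  -0.018  -0.004
    116  0.5321   +0.000  +0.031  +0.000  +0.000   +0.089  +0.058  +0.052  -0.022


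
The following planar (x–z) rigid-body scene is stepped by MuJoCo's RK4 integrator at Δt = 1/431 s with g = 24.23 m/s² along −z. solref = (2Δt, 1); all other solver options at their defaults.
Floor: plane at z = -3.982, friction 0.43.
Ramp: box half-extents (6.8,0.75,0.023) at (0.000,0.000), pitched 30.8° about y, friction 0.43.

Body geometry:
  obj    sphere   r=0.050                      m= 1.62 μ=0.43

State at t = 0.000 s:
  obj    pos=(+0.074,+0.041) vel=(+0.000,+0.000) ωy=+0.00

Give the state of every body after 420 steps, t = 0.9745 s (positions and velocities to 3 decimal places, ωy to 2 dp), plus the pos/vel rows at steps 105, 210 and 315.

State at t = 0.9745 s:
  obj    pos=(+3.688,-2.114) vel=(+7.418,-4.422) ωy=+172.71

Key-timestep trajectory:
   step    t(s)  obj.x    obj.z    obj.vx   obj.vz 
    105  0.2436   +0.300  -0.094  +1.855  -1.106
    210  0.4872   +0.978  -0.498  +3.709  -2.211
    315  0.7309   +2.107  -1.171  +5.563  -3.316


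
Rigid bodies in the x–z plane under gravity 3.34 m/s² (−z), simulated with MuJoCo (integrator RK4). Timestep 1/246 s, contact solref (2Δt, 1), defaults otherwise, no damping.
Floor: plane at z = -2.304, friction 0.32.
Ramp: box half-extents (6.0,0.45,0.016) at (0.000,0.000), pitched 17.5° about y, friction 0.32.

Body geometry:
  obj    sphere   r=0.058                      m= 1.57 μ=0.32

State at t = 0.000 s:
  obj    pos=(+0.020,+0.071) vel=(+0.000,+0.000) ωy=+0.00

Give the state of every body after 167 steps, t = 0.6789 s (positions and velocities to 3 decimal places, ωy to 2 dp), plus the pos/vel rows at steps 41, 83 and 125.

State at t = 0.6789 s:
  obj    pos=(+0.178,+0.022) vel=(+0.464,-0.146) ωy=+8.40

Key-timestep trajectory:
   step    t(s)  obj.x    obj.z    obj.vx   obj.vz 
     41  0.1667   +0.030  +0.068  +0.114  -0.036
     83  0.3374   +0.059  +0.059  +0.231  -0.073
    125  0.5081   +0.108  +0.043  +0.348  -0.110


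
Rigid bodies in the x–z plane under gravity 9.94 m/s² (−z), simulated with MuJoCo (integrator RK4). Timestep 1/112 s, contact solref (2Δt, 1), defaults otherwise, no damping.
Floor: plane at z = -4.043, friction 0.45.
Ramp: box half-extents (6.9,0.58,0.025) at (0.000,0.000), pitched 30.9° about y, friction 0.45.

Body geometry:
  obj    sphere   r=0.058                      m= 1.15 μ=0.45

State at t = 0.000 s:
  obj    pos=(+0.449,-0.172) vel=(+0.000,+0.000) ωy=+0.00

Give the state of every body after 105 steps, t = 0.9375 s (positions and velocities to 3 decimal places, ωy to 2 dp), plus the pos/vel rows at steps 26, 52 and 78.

State at t = 0.9375 s:
  obj    pos=(+1.824,-0.995) vel=(+2.933,-1.755) ωy=+58.92

Key-timestep trajectory:
   step    t(s)  obj.x    obj.z    obj.vx   obj.vz 
     26  0.2321   +0.533  -0.223  +0.727  -0.435
     52  0.4643   +0.786  -0.374  +1.453  -0.869
     78  0.6964   +1.208  -0.626  +2.179  -1.304


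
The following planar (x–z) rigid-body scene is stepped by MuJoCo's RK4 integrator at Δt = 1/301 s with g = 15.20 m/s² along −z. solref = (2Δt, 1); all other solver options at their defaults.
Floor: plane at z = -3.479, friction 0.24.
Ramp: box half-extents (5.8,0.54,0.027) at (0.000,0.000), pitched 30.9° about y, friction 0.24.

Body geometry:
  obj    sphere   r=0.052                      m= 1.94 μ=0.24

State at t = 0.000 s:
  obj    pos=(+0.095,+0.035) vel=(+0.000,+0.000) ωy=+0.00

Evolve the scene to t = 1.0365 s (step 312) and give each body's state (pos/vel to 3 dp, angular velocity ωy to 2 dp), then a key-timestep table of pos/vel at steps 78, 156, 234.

State at t = 1.0365 s:
  obj    pos=(+2.666,-1.503) vel=(+4.959,-2.968) ωy=+111.12

Key-timestep trajectory:
   step    t(s)  obj.x    obj.z    obj.vx   obj.vz 
     78  0.2591   +0.256  -0.061  +1.240  -0.742
    156  0.5183   +0.738  -0.349  +2.480  -1.484
    234  0.7774   +1.541  -0.830  +3.720  -2.226


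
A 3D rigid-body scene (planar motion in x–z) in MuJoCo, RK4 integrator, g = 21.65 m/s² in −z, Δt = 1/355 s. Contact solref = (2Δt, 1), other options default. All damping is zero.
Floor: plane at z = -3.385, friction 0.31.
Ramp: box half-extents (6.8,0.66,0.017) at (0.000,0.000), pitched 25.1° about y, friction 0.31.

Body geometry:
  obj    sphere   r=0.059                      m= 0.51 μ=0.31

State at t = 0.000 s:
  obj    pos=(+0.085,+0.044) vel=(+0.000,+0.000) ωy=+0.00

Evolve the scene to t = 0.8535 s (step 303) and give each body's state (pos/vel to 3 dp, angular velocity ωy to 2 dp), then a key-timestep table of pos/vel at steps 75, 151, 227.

State at t = 0.8535 s:
  obj    pos=(+2.249,-0.970) vel=(+5.070,-2.375) ωy=+94.89

Key-timestep trajectory:
   step    t(s)  obj.x    obj.z    obj.vx   obj.vz 
     75  0.2113   +0.218  -0.018  +1.255  -0.588
    151  0.4254   +0.623  -0.208  +2.527  -1.184
    227  0.6394   +1.300  -0.525  +3.799  -1.779


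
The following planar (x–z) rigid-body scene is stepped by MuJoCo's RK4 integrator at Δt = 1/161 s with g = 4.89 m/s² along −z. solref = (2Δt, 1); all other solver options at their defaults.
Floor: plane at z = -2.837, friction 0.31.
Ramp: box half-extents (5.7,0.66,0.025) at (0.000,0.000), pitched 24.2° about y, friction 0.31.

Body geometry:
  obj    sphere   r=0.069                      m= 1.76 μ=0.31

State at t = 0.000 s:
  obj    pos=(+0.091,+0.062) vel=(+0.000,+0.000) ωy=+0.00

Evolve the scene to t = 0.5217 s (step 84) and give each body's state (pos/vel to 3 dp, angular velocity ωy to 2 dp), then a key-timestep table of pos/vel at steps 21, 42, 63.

State at t = 0.5217 s:
  obj    pos=(+0.269,-0.018) vel=(+0.681,-0.306) ωy=+10.82

Key-timestep trajectory:
   step    t(s)  obj.x    obj.z    obj.vx   obj.vz 
     21  0.1304   +0.102  +0.057  +0.170  -0.077
     42  0.2609   +0.136  +0.042  +0.341  -0.153
     63  0.3913   +0.191  +0.017  +0.511  -0.230


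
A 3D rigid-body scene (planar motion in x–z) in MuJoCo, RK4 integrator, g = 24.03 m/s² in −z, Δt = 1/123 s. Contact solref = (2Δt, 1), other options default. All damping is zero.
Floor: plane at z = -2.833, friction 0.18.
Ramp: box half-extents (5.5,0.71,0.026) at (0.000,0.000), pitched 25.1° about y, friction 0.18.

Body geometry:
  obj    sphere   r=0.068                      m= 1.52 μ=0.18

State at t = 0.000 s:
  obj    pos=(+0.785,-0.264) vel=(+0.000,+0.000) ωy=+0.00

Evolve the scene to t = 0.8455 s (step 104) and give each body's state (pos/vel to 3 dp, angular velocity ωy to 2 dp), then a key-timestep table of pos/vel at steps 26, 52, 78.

State at t = 0.8455 s:
  obj    pos=(+3.143,-1.368) vel=(+5.576,-2.612) ωy=+90.49

Key-timestep trajectory:
   step    t(s)  obj.x    obj.z    obj.vx   obj.vz 
     26  0.2114   +0.933  -0.333  +1.395  -0.653
     52  0.4228   +1.375  -0.540  +2.789  -1.306
     78  0.6341   +2.111  -0.885  +4.182  -1.959


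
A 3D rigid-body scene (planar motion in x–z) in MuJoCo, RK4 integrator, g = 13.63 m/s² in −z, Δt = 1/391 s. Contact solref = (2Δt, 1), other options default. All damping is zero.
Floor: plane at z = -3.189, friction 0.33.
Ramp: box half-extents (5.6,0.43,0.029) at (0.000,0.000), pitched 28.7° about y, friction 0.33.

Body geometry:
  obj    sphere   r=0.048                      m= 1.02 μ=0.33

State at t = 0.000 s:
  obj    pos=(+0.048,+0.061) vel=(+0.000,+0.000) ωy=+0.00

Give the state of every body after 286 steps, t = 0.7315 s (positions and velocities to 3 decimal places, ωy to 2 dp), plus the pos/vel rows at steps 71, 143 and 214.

State at t = 0.7315 s:
  obj    pos=(+1.145,-0.539) vel=(+3.000,-1.642) ωy=+71.24

Key-timestep trajectory:
   step    t(s)  obj.x    obj.z    obj.vx   obj.vz 
     71  0.1816   +0.116  +0.024  +0.745  -0.408
    143  0.3657   +0.323  -0.089  +1.500  -0.821
    214  0.5473   +0.662  -0.275  +2.245  -1.229


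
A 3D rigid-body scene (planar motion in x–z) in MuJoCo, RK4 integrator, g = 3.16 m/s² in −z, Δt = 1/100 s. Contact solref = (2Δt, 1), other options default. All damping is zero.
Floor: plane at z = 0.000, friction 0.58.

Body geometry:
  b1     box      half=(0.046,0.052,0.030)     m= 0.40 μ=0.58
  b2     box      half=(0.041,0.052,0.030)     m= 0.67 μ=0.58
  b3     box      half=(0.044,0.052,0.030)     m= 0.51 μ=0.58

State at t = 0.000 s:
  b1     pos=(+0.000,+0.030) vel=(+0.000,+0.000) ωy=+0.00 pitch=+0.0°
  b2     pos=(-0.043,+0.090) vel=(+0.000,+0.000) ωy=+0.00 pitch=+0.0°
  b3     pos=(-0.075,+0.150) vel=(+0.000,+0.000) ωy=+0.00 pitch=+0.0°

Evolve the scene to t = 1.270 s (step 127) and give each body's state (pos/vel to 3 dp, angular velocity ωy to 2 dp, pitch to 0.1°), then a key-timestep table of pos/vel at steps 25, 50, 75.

State at t = 1.270 s:
  b1     pos=(+0.000,+0.030) vel=(+0.000,+0.000) ωy=+0.00 pitch=+0.0°
  b2     pos=(-0.084,+0.041) vel=(+0.000,+0.000) ωy=+0.00 pitch=-90.0°
  b3     pos=(-0.250,+0.030) vel=(+0.000,+0.000) ωy=+0.00 pitch=+180.0°

Key-timestep trajectory:
   step    t(s)  b1.x    b1.z    b1.vx   b1.vz   b2.x    b2.z    b2.vx   b2.vz   b3.x    b3.z    b3.vx   b3.vz 
     25  0.2500   +0.000  +0.030  +0.001  +0.000   -0.050  +0.090  -0.067  -0.009   -0.096  +0.140  -0.183  -0.109
     50  0.5000   +0.000  +0.030  +0.000  +0.000   -0.079  +0.059  -0.144  -0.396   -0.158  +0.047  -0.351  -0.230
     75  0.7500   +0.000  +0.030  +0.000  +0.000   -0.084  +0.041  +0.000  +0.000   -0.223  +0.050  -0.242  -0.091


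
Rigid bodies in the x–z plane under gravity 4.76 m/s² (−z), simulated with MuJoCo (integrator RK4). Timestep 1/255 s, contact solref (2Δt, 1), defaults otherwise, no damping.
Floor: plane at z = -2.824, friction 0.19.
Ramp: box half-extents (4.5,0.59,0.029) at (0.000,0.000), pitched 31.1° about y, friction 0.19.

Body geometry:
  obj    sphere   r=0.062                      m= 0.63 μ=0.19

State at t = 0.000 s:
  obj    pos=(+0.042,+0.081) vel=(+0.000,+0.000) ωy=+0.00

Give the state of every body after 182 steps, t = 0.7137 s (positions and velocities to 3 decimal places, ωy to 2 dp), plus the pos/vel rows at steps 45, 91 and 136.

State at t = 0.7137 s:
  obj    pos=(+0.425,-0.150) vel=(+1.073,-0.648) ωy=+20.21

Key-timestep trajectory:
   step    t(s)  obj.x    obj.z    obj.vx   obj.vz 
     45  0.1765   +0.065  +0.067  +0.266  -0.160
     91  0.3569   +0.138  +0.023  +0.537  -0.324
    136  0.5333   +0.256  -0.048  +0.802  -0.484


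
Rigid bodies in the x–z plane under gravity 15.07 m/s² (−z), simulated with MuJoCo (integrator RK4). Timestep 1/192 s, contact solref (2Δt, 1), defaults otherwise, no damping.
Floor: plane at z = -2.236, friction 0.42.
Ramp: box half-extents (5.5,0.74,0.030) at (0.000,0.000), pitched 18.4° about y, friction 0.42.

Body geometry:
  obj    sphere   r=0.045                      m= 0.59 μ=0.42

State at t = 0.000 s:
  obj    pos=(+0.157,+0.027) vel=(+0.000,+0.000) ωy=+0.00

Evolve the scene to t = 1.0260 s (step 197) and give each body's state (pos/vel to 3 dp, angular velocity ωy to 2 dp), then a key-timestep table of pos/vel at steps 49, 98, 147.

State at t = 1.0260 s:
  obj    pos=(+1.854,-0.538) vel=(+3.308,-1.100) ωy=+77.46

Key-timestep trajectory:
   step    t(s)  obj.x    obj.z    obj.vx   obj.vz 
     49  0.2552   +0.262  -0.008  +0.823  -0.274
     98  0.5104   +0.577  -0.113  +1.646  -0.547
    147  0.7656   +1.102  -0.288  +2.468  -0.821


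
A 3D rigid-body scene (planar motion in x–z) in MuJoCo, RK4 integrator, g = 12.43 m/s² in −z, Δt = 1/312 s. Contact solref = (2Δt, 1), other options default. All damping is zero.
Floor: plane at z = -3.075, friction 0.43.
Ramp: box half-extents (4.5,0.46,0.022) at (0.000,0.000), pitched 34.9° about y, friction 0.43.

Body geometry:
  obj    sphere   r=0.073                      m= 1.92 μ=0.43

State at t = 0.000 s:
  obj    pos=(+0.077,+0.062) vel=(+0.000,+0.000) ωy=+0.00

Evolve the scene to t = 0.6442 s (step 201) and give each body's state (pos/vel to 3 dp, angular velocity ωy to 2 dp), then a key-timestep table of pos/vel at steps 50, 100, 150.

State at t = 0.6442 s:
  obj    pos=(+0.942,-0.541) vel=(+2.684,-1.872) ωy=+44.82

Key-timestep trajectory:
   step    t(s)  obj.x    obj.z    obj.vx   obj.vz 
     50  0.1603   +0.131  +0.025  +0.668  -0.466
    100  0.3205   +0.291  -0.087  +1.335  -0.932
    150  0.4808   +0.559  -0.274  +2.003  -1.397


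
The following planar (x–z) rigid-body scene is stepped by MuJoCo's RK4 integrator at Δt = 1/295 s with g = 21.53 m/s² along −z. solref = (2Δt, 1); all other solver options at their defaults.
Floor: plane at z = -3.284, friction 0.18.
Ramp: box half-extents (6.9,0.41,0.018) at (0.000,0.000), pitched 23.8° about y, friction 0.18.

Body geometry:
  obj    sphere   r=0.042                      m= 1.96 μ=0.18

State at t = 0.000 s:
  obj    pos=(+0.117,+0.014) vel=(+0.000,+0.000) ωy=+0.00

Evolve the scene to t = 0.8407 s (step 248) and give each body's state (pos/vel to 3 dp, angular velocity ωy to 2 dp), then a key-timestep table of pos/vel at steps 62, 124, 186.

State at t = 0.8407 s:
  obj    pos=(+2.124,-0.871) vel=(+4.774,-2.106) ωy=+124.19

Key-timestep trajectory:
   step    t(s)  obj.x    obj.z    obj.vx   obj.vz 
     62  0.2102   +0.242  -0.041  +1.194  -0.526
    124  0.4203   +0.619  -0.207  +2.387  -1.053
    186  0.6305   +1.246  -0.484  +3.580  -1.579


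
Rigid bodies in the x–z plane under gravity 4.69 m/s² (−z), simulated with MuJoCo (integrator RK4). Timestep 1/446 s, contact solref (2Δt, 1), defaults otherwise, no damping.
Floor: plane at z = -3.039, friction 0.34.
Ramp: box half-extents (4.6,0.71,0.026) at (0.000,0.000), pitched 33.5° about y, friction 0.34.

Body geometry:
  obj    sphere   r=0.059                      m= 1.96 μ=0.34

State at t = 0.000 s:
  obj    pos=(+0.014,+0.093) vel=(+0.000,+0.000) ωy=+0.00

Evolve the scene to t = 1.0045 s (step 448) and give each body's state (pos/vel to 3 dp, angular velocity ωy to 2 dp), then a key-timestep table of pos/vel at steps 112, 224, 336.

State at t = 1.0045 s:
  obj    pos=(+0.792,-0.422) vel=(+1.549,-1.025) ωy=+31.48

Key-timestep trajectory:
   step    t(s)  obj.x    obj.z    obj.vx   obj.vz 
    112  0.2511   +0.063  +0.061  +0.387  -0.256
    224  0.5022   +0.208  -0.036  +0.774  -0.513
    336  0.7534   +0.451  -0.197  +1.162  -0.769


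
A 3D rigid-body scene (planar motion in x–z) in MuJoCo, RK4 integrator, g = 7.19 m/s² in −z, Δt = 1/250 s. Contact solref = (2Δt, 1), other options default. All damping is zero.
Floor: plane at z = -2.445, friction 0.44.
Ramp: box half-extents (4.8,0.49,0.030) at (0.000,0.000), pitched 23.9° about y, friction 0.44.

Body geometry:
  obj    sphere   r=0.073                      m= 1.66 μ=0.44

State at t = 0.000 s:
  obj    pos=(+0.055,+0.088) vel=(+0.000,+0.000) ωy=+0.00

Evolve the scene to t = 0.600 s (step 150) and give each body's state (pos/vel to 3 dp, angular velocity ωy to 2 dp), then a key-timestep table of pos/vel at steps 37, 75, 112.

State at t = 0.600 s:
  obj    pos=(+0.398,-0.064) vel=(+1.141,-0.506) ωy=+17.10

Key-timestep trajectory:
   step    t(s)  obj.x    obj.z    obj.vx   obj.vz 
     37  0.1480   +0.076  +0.079  +0.282  -0.125
     75  0.3000   +0.141  +0.050  +0.571  -0.253
    112  0.4480   +0.246  +0.004  +0.852  -0.378


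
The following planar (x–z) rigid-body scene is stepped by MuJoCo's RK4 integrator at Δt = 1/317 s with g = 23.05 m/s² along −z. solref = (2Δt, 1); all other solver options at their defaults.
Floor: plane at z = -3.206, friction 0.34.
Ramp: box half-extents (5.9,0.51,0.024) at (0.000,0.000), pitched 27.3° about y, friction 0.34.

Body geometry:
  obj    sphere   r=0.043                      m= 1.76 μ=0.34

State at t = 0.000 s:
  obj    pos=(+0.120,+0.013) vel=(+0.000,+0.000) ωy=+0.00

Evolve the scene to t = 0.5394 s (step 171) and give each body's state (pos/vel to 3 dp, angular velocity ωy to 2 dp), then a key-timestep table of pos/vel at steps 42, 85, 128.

State at t = 0.5394 s:
  obj    pos=(+1.097,-0.491) vel=(+3.620,-1.868) ωy=+94.71

Key-timestep trajectory:
   step    t(s)  obj.x    obj.z    obj.vx   obj.vz 
     42  0.1325   +0.179  -0.017  +0.889  -0.459
     85  0.2681   +0.361  -0.111  +1.799  -0.929
    128  0.4038   +0.667  -0.269  +2.710  -1.399


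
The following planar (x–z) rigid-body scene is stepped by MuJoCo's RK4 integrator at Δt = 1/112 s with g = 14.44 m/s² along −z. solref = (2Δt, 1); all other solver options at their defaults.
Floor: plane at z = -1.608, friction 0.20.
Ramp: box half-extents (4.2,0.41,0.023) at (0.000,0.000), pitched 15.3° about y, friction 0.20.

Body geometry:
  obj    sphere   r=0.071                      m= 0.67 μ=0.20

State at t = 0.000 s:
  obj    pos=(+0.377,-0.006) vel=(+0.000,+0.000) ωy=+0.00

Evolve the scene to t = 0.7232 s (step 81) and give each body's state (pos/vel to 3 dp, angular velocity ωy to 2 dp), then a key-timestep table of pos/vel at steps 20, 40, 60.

State at t = 0.7232 s:
  obj    pos=(+1.064,-0.194) vel=(+1.899,-0.519) ωy=+27.71

Key-timestep trajectory:
   step    t(s)  obj.x    obj.z    obj.vx   obj.vz 
     20  0.1786   +0.419  -0.017  +0.469  -0.128
     40  0.3571   +0.545  -0.052  +0.938  -0.257
     60  0.5357   +0.754  -0.109  +1.407  -0.385


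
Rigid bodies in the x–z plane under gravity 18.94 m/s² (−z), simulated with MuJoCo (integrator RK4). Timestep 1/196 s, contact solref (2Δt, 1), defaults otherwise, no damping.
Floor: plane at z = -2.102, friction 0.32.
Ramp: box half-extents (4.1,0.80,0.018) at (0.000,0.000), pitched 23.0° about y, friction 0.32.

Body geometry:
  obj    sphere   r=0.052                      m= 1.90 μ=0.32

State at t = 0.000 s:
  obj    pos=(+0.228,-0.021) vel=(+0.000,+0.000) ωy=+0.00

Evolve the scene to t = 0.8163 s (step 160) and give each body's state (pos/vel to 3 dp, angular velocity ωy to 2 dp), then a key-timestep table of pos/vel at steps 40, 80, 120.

State at t = 0.8163 s:
  obj    pos=(+1.849,-0.709) vel=(+3.972,-1.686) ωy=+82.97

Key-timestep trajectory:
   step    t(s)  obj.x    obj.z    obj.vx   obj.vz 
     40  0.2041   +0.329  -0.064  +0.993  -0.422
     80  0.4082   +0.633  -0.193  +1.986  -0.843
    120  0.6122   +1.140  -0.408  +2.979  -1.265


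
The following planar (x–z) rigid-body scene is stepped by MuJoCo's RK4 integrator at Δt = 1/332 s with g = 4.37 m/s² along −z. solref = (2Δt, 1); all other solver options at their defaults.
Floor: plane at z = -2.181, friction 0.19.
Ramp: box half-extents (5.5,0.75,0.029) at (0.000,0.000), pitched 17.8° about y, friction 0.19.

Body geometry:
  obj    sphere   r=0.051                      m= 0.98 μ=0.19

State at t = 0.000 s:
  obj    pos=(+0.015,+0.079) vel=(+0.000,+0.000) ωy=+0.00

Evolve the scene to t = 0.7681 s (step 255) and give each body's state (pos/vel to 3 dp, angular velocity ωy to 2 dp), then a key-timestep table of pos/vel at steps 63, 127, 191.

State at t = 0.7681 s:
  obj    pos=(+0.283,-0.007) vel=(+0.698,-0.224) ωy=+14.37

Key-timestep trajectory:
   step    t(s)  obj.x    obj.z    obj.vx   obj.vz 
     63  0.1898   +0.031  +0.074  +0.172  -0.055
    127  0.3825   +0.082  +0.058  +0.348  -0.112
    191  0.5753   +0.165  +0.031  +0.523  -0.168


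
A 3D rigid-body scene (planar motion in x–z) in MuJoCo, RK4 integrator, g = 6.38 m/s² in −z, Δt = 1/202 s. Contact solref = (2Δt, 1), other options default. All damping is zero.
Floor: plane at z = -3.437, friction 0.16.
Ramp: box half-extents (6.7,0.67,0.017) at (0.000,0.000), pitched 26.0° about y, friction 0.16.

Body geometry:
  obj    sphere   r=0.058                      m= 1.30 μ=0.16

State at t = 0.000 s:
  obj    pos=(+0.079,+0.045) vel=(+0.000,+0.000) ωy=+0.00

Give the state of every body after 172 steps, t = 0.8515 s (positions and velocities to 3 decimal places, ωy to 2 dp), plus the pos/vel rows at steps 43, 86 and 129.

State at t = 0.8515 s:
  obj    pos=(+0.730,-0.273) vel=(+1.529,-0.746) ωy=+29.32

Key-timestep trajectory:
   step    t(s)  obj.x    obj.z    obj.vx   obj.vz 
     43  0.2129   +0.120  +0.025  +0.382  -0.187
     86  0.4257   +0.242  -0.034  +0.765  -0.373
    129  0.6386   +0.445  -0.134  +1.147  -0.559


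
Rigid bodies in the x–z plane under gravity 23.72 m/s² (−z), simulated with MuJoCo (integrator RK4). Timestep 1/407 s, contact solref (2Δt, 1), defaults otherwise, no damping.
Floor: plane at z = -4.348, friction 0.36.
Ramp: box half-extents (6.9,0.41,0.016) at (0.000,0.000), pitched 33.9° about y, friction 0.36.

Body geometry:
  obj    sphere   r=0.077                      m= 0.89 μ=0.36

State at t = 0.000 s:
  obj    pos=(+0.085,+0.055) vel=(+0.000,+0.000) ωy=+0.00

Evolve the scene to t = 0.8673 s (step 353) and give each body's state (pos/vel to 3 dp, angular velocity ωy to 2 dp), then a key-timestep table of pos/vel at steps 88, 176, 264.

State at t = 0.8673 s:
  obj    pos=(+3.035,-1.928) vel=(+6.803,-4.571) ωy=+106.43

Key-timestep trajectory:
   step    t(s)  obj.x    obj.z    obj.vx   obj.vz 
     88  0.2162   +0.268  -0.068  +1.696  -1.140
    176  0.4324   +0.818  -0.438  +3.392  -2.279
    264  0.6486   +1.735  -1.054  +5.088  -3.419


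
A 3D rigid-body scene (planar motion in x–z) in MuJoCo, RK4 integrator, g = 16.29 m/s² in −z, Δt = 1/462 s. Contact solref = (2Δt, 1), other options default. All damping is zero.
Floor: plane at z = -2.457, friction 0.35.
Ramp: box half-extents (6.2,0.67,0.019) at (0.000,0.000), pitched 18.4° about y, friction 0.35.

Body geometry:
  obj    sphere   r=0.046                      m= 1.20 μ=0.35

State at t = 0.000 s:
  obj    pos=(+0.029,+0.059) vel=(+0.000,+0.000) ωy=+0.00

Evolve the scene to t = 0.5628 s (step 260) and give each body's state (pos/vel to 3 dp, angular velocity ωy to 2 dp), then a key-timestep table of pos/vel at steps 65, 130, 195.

State at t = 0.5628 s:
  obj    pos=(+0.581,-0.125) vel=(+1.961,-0.652) ωy=+44.93

Key-timestep trajectory:
   step    t(s)  obj.x    obj.z    obj.vx   obj.vz 
     65  0.1407   +0.063  +0.047  +0.490  -0.163
    130  0.2814   +0.167  +0.013  +0.981  -0.326
    195  0.4221   +0.339  -0.044  +1.471  -0.489


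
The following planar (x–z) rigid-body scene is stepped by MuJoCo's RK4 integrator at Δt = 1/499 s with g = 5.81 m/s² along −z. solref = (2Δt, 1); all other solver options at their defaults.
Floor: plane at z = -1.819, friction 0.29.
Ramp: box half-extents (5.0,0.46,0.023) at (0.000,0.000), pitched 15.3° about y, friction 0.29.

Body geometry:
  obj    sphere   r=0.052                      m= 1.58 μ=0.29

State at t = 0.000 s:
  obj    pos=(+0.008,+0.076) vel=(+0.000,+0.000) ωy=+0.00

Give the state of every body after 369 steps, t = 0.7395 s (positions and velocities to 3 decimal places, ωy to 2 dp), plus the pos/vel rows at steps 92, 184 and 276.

State at t = 0.7395 s:
  obj    pos=(+0.297,-0.003) vel=(+0.781,-0.214) ωy=+15.57

Key-timestep trajectory:
   step    t(s)  obj.x    obj.z    obj.vx   obj.vz 
     92  0.1844   +0.026  +0.071  +0.195  -0.053
    184  0.3687   +0.080  +0.056  +0.390  -0.107
    276  0.5531   +0.170  +0.031  +0.584  -0.160


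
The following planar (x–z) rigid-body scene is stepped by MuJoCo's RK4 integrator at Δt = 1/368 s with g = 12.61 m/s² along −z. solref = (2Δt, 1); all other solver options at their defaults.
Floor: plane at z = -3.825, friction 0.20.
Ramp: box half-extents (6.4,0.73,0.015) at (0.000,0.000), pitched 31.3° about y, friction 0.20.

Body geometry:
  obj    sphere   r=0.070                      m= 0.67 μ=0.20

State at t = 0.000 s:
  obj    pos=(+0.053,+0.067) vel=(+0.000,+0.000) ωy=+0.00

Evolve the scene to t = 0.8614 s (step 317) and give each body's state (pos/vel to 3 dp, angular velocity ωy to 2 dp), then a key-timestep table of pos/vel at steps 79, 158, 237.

State at t = 0.8614 s:
  obj    pos=(+1.537,-0.835) vel=(+3.444,-2.094) ωy=+57.57

Key-timestep trajectory:
   step    t(s)  obj.x    obj.z    obj.vx   obj.vz 
     79  0.2147   +0.145  +0.011  +0.859  -0.522
    158  0.4293   +0.422  -0.157  +1.717  -1.044
    237  0.6440   +0.882  -0.437  +2.575  -1.566


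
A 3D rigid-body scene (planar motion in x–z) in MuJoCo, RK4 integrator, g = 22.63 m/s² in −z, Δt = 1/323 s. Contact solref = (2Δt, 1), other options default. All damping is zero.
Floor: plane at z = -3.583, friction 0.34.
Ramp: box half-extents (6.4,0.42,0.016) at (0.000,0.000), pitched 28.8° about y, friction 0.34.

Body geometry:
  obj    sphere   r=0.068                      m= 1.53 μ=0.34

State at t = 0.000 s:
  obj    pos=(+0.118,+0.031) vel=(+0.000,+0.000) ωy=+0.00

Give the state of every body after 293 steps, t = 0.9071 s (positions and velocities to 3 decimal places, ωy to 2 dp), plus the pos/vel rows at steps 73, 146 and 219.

State at t = 0.9071 s:
  obj    pos=(+2.926,-1.513) vel=(+6.190,-3.403) ωy=+103.87

Key-timestep trajectory:
   step    t(s)  obj.x    obj.z    obj.vx   obj.vz 
     73  0.2260   +0.292  -0.065  +1.542  -0.848
    146  0.4520   +0.815  -0.352  +3.085  -1.696
    219  0.6780   +1.687  -0.831  +4.627  -2.544


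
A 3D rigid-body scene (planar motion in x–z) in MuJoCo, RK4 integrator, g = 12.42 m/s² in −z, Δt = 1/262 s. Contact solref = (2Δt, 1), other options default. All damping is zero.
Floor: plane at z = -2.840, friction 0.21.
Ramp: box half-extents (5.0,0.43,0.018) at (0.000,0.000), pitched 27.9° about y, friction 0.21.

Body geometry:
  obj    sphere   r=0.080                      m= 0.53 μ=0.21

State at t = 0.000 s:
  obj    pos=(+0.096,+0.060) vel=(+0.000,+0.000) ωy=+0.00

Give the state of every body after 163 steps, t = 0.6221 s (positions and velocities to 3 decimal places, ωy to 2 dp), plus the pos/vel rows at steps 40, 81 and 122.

State at t = 0.6221 s:
  obj    pos=(+0.806,-0.316) vel=(+2.283,-1.209) ωy=+32.27

Key-timestep trajectory:
   step    t(s)  obj.x    obj.z    obj.vx   obj.vz 
     40  0.1527   +0.139  +0.037  +0.560  -0.297
     81  0.3092   +0.271  -0.033  +1.134  -0.601
    122  0.4656   +0.494  -0.151  +1.709  -0.905


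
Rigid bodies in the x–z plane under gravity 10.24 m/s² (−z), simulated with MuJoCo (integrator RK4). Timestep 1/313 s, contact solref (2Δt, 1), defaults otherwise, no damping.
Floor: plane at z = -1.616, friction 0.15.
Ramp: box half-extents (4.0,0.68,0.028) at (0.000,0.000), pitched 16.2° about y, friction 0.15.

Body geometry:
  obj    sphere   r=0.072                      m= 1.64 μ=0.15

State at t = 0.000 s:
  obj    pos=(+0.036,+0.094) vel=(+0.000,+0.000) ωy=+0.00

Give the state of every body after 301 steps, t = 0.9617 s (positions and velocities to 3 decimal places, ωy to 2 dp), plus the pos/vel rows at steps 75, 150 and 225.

State at t = 0.9617 s:
  obj    pos=(+0.942,-0.170) vel=(+1.885,-0.548) ωy=+27.25

Key-timestep trajectory:
   step    t(s)  obj.x    obj.z    obj.vx   obj.vz 
     75  0.2396   +0.092  +0.077  +0.470  -0.136
    150  0.4792   +0.261  +0.028  +0.939  -0.273
    225  0.7188   +0.542  -0.053  +1.409  -0.409


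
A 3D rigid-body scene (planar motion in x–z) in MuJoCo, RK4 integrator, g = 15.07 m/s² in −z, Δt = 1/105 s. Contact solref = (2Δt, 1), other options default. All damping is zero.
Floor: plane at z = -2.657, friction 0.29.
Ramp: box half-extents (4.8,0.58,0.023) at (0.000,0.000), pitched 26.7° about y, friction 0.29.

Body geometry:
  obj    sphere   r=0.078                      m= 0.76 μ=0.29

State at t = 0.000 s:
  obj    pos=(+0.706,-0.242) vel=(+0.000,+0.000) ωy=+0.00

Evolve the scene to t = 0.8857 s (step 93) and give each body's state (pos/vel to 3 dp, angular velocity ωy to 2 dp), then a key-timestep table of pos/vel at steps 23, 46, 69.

State at t = 0.8857 s:
  obj    pos=(+2.401,-1.095) vel=(+3.827,-1.925) ωy=+54.90

Key-timestep trajectory:
   step    t(s)  obj.x    obj.z    obj.vx   obj.vz 
     23  0.2190   +0.810  -0.294  +0.947  -0.476
     46  0.4381   +1.121  -0.451  +1.893  -0.952
     69  0.6571   +1.639  -0.711  +2.839  -1.428


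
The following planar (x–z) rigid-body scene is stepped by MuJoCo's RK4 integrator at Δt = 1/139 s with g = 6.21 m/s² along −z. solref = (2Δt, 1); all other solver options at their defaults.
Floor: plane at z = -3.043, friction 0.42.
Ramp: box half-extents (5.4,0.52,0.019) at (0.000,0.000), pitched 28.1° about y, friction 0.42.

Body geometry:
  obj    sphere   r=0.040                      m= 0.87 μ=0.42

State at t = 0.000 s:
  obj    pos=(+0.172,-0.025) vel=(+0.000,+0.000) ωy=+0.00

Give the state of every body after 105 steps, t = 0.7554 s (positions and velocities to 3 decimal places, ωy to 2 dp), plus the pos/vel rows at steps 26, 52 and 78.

State at t = 0.7554 s:
  obj    pos=(+0.698,-0.306) vel=(+1.392,-0.743) ωy=+39.45

Key-timestep trajectory:
   step    t(s)  obj.x    obj.z    obj.vx   obj.vz 
     26  0.1871   +0.204  -0.042  +0.345  -0.184
     52  0.3741   +0.301  -0.094  +0.690  -0.368
     78  0.5612   +0.462  -0.180  +1.034  -0.552


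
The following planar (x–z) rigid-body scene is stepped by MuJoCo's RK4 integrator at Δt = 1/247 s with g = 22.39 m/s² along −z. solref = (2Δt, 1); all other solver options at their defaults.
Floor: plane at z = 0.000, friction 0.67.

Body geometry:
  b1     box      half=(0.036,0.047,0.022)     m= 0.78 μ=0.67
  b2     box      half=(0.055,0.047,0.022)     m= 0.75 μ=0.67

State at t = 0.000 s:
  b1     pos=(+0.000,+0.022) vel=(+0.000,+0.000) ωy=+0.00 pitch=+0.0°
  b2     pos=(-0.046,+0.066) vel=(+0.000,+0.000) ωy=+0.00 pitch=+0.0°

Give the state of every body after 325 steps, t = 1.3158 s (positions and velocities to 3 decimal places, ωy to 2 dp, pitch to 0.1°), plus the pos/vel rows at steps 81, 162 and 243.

State at t = 1.3158 s:
  b1     pos=(+0.001,+0.022) vel=(+0.001,+0.000) ωy=+0.00 pitch=+0.0°
  b2     pos=(-0.058,+0.053) vel=(+0.000,-0.001) ωy=+0.02 pitch=-42.2°

Key-timestep trajectory:
   step    t(s)  b1.x    b1.z    b1.vx   b1.vz   b2.x    b2.z    b2.vx   b2.vz 
     81  0.3279   +0.000  +0.022  +0.001  +0.000   -0.058  +0.054  +0.000  -0.001
    162  0.6559   +0.000  +0.022  +0.001  +0.000   -0.058  +0.054  +0.000  -0.001
    243  0.9838   +0.001  +0.022  +0.001  +0.000   -0.058  +0.053  +0.000  -0.001


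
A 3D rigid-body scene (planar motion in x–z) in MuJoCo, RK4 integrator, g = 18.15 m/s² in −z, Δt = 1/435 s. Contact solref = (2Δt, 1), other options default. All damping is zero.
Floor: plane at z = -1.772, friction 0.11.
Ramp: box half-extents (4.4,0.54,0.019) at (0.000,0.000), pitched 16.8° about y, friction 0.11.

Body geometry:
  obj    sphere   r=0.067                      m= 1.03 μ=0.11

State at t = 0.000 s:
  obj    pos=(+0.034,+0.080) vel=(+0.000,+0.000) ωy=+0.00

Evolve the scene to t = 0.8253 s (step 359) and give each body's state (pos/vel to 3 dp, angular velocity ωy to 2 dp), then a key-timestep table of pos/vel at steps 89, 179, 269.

State at t = 0.8253 s:
  obj    pos=(+1.256,-0.289) vel=(+2.961,-0.894) ωy=+46.15

Key-timestep trajectory:
   step    t(s)  obj.x    obj.z    obj.vx   obj.vz 
     89  0.2046   +0.109  +0.057  +0.734  -0.222
    179  0.4115   +0.338  -0.012  +1.476  -0.446
    269  0.6184   +0.720  -0.128  +2.218  -0.670
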